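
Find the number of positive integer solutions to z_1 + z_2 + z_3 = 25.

Substitute z'_i = z_i - 1 (so z'_i >= 0). Then sum z'_i = 25 - 3 = 22.
Stars and bars: C(22+3-1, 3-1) = C(24,2).

Final answer: C(24,2) = 276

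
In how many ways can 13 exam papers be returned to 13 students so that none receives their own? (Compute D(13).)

Derangements satisfy D(n) = (n-1)(D(n-1) + D(n-2)), starting from D(0)=1, D(1)=0.
D(2) = 1 x (0 + 1) = 1
D(3) = 2 x (1 + 0) = 2
D(4) = 3 x (2 + 1) = 9
D(5) = 4 x (9 + 2) = 44
D(6) = 5 x (44 + 9) = 265
D(7) = 6 x (265 + 44) = 1854
D(8) = 7 x (1854 + 265) = 14833
D(9) = 8 x (14833 + 1854) = 133496
D(10) = 9 x (133496 + 14833) = 1334961
D(11) = 10 x (1334961 + 133496) = 14684570
D(12) = 11 x (14684570 + 1334961) = 176214841
D(13) = 12 x (D(12) + D(11)) = 12 x (176214841 + 14684570)

Final answer: D(13) = 2290792932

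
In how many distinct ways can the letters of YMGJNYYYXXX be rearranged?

Letters (G:1, J:1, M:1, N:1, X:3, Y:4). Total letters: 11.
Permutations = 11!/(4! x 3!).

Final answer: 277200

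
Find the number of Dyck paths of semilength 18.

Total monotonic paths to (18,18): C(36,18) = 9075135300.
Paths that cross above y=x (reflection bijection): C(36,19) = 8597496600.
Valid Dyck paths: 9075135300 - 8597496600.
(Check: C(36,18) - C(36,19) = C(36,18)/19, the Catalan number C_{18}.)

Final answer: C_{18} = 477638700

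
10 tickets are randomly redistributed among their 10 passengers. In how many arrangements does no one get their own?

Derangements satisfy D(n) = (n-1)(D(n-1) + D(n-2)), starting from D(0)=1, D(1)=0.
D(2) = 1 x (0 + 1) = 1
D(3) = 2 x (1 + 0) = 2
D(4) = 3 x (2 + 1) = 9
D(5) = 4 x (9 + 2) = 44
D(6) = 5 x (44 + 9) = 265
D(7) = 6 x (265 + 44) = 1854
D(8) = 7 x (1854 + 265) = 14833
D(9) = 8 x (14833 + 1854) = 133496
D(10) = 9 x (D(9) + D(8)) = 9 x (133496 + 14833)

Final answer: D(10) = 1334961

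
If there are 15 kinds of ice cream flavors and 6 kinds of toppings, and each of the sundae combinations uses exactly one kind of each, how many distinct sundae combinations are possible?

By the multiplication principle: 15 x 6.

Final answer: 90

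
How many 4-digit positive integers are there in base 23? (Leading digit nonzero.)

Leading digit: 22 options (nonzero). Other 3 digit(s): 23 options each.
Total: 22 x 23^3.

Final answer: 267674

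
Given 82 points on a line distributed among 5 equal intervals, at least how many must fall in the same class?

By pigeonhole with 82 objects and 5 categories: ceiling(82/5).

Final answer: 17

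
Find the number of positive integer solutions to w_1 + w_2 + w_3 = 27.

Substitute w'_i = w_i - 1 (so w'_i >= 0). Then sum w'_i = 27 - 3 = 24.
Stars and bars: C(24+3-1, 3-1) = C(26,2).

Final answer: C(26,2) = 325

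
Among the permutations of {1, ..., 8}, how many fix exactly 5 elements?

Choose which 5 elements are fixed: C(8,5) = 56.
Derange the remaining 3 using D(j) = (j-1)(D(j-1) + D(j-2)), D(0)=1, D(1)=0: D(2)=1, D(3)=2.
Total: 56 x 2.

Final answer: C(8,5) D(3) = 112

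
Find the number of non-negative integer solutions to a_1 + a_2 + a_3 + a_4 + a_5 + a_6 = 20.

Stars and bars with 20 stars and 5 bars:
C(20+6-1, 6-1) = C(25,5).

Final answer: C(25,5) = 53130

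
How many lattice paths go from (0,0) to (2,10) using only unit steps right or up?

Each path has 2 right steps and 10 up steps in some order (12 steps total).
Choose which 10 of the 12 steps are up: C(12,10).

Final answer: C(12,10) = 66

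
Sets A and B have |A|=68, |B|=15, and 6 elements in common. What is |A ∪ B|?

|A union B| = |A| + |B| - |A intersect B| = 68 + 15 - 6.

Final answer: 77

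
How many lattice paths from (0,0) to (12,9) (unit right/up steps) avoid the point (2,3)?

Total paths to (12,9): C(21,9) = 293930.
Paths through (2,3): C(5,3) x C(16,6) = 80080.
Avoiding (2,3): 293930 - 80080.

Final answer: 213850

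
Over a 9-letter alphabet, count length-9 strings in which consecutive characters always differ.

First character: 9 choices. Each subsequent: 8 choices (must differ from the previous one).
Total: 9 x 8^8.

Final answer: 9 x 8^{8} = 150994944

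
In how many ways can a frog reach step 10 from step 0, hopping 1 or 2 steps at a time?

Let f(n) count the ways. The last step is size 1 or 2, so f(n) = f(n-1) + f(n-2) with f(1)=1, f(2)=2.
Computing successive values: f(1)=1, f(2)=2, f(3)=3, f(4)=5, f(5)=8, f(6)=13, f(7)=21, f(8)=34, f(9)=55, f(10)=89.

Final answer: 89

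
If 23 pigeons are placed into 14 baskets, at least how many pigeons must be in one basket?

By the pigeonhole principle: ceiling(23/14).

Final answer: 2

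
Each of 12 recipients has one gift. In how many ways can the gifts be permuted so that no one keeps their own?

Use the recurrence D(n) = (n-1)(D(n-1) + D(n-2)) with D(0)=1, D(1)=0.
D(2) = 1 x (0 + 1) = 1
D(3) = 2 x (1 + 0) = 2
D(4) = 3 x (2 + 1) = 9
D(5) = 4 x (9 + 2) = 44
D(6) = 5 x (44 + 9) = 265
D(7) = 6 x (265 + 44) = 1854
D(8) = 7 x (1854 + 265) = 14833
D(9) = 8 x (14833 + 1854) = 133496
D(10) = 9 x (133496 + 14833) = 1334961
D(11) = 10 x (1334961 + 133496) = 14684570
D(12) = 11 x (D(11) + D(10)) = 11 x (14684570 + 1334961)

Final answer: D(12) = 176214841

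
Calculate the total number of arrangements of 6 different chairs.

The number of ways to arrange 6 distinct objects is 6!.

Final answer: 6! = 720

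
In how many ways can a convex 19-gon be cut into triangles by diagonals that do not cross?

The structures are counted by the Catalan number C_n. Here n = 19 - 2 = 17.
Using C_0 = 1 and C_(k+1) = C_k x 2(2k+1)/(k+2), build up term by term: C_1=1, C_2=2, C_3=5, C_4=14, C_5=42, C_6=132, C_7=429, C_8=1430, C_9=4862, C_10=16796, C_11=58786, C_12=208012, C_13=742900, C_14=2674440, C_15=9694845, C_16=35357670, C_17=129644790.

Final answer: C_{17} = 129644790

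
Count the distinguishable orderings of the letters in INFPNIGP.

Letters (F:1, G:1, I:2, N:2, P:2). Total letters: 8.
Permutations = 8!/(2! x 2! x 2!).

Final answer: 5040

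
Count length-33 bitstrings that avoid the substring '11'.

Classify by the final bit: ...0 gives a(n-1) strings, ...01 gives a(n-2) strings. Thus a(n) = a(n-1) + a(n-2) with a(1)=2, a(2)=3.
Computing successive values: a(1)=2, a(2)=3, a(3)=5, a(4)=8, a(5)=13, a(6)=21, a(7)=34, a(8)=55, a(9)=89, a(10)=144, a(11)=233, a(12)=377, a(13)=610, a(14)=987, a(15)=1597, a(16)=2584, a(17)=4181, a(18)=6765, a(19)=10946, a(20)=17711, a(21)=28657, a(22)=46368, a(23)=75025, a(24)=121393, a(25)=196418, a(26)=317811, a(27)=514229, a(28)=832040, a(29)=1346269, a(30)=2178309, a(31)=3524578, a(32)=5702887, a(33)=9227465.

Final answer: 9227465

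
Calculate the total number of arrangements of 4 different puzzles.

The number of ways to arrange 4 distinct objects is 4!.

Final answer: 4! = 24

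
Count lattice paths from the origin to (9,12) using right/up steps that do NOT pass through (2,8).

Total paths to (9,12): C(21,12) = 293930.
Paths through (2,8): C(10,8) x C(11,4) = 14850.
Avoiding (2,8): 293930 - 14850.

Final answer: 279080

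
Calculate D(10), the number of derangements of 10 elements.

D(n) = (n-1)(D(n-1) + D(n-2)), D(0)=1, D(1)=0.
Building up: D(2)=1, D(3)=2, D(4)=9, D(5)=44, D(6)=265, D(7)=1854, D(8)=14833, D(9)=133496.
D(10) = 9 x (D(9) + D(8)) = 9 x (133496 + 14833).

Final answer: D(10) = 1334961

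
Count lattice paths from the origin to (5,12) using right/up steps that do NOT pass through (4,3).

Total paths to (5,12): C(17,12) = 6188.
Paths through (4,3): C(7,3) x C(10,9) = 350.
Avoiding (4,3): 6188 - 350.

Final answer: 5838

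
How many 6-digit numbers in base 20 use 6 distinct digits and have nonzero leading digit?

The leading digit has 19 choices (anything but zero); the next has 19 (anything but the first), then 18, and so on, one fewer each time.
Total: 19 x 19 x 18 x 17 x 16 x 15.

Final answer: 26511840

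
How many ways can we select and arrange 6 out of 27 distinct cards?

P(27,6) = 27!/(27-6)! = 27!/21!.

Final answer: P(27,6) = 213127200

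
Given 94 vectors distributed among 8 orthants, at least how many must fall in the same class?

By pigeonhole with 94 objects and 8 categories: ceiling(94/8).

Final answer: 12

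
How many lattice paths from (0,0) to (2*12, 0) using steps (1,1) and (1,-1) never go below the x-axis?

Total monotonic paths to (12,12): C(24,12) = 2704156.
Paths that cross above y=x (reflection bijection): C(24,13) = 2496144.
Valid Dyck paths: 2704156 - 2496144.
(Equivalently, C_{12} = C(24,12)/13 = 2704156/13.)

Final answer: C_{12} = 208012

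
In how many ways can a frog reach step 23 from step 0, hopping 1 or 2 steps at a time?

Let f(n) count the ways. The last step is size 1 or 2, so f(n) = f(n-1) + f(n-2) with f(1)=1, f(2)=2.
Computing successive values: f(1)=1, f(2)=2, f(3)=3, f(4)=5, f(5)=8, f(6)=13, f(7)=21, f(8)=34, f(9)=55, f(10)=89, f(11)=144, f(12)=233, f(13)=377, f(14)=610, f(15)=987, f(16)=1597, f(17)=2584, f(18)=4181, f(19)=6765, f(20)=10946, f(21)=17711, f(22)=28657, f(23)=46368.

Final answer: 46368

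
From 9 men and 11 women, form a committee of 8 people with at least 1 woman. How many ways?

Sum over valid woman counts:
C(11,1)C(9,7) = 396
C(11,2)C(9,6) = 4620
C(11,3)C(9,5) = 20790
C(11,4)C(9,4) = 41580
C(11,5)C(9,3) = 38808
C(11,6)C(9,2) = 16632
C(11,7)C(9,1) = 2970
C(11,8)C(9,0) = 165
Total: 396 + 4620 + 20790 + 41580 + 38808 + 16632 + 2970 + 165.

Final answer: 125961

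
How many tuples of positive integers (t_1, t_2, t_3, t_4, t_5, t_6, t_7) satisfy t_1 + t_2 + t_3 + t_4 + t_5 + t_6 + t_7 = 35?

Substitute t'_i = t_i - 1 (so t'_i >= 0). Then sum t'_i = 35 - 7 = 28.
Stars and bars: C(28+7-1, 7-1) = C(34,6).

Final answer: C(34,6) = 1344904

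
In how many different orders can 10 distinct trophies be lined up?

The number of ways to arrange 10 distinct objects is 10!.

Final answer: 10! = 3628800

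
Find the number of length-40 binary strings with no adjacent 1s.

Classify by the final bit: ...0 gives a(n-1) strings, ...01 gives a(n-2) strings. Thus a(n) = a(n-1) + a(n-2) with a(1)=2, a(2)=3.
Computing successive values: a(1)=2, a(2)=3, a(3)=5, a(4)=8, a(5)=13, a(6)=21, a(7)=34, a(8)=55, a(9)=89, a(10)=144, a(11)=233, a(12)=377, a(13)=610, a(14)=987, a(15)=1597, a(16)=2584, a(17)=4181, a(18)=6765, a(19)=10946, a(20)=17711, a(21)=28657, a(22)=46368, a(23)=75025, a(24)=121393, a(25)=196418, a(26)=317811, a(27)=514229, a(28)=832040, a(29)=1346269, a(30)=2178309, a(31)=3524578, a(32)=5702887, a(33)=9227465, a(34)=14930352, a(35)=24157817, a(36)=39088169, a(37)=63245986, a(38)=102334155, a(39)=165580141, a(40)=267914296.

Final answer: 267914296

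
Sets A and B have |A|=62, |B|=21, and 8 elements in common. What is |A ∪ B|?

|A union B| = |A| + |B| - |A intersect B| = 62 + 21 - 8.

Final answer: 75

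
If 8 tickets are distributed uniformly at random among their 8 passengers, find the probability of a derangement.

D(n) = (n-1)(D(n-1) + D(n-2)), D(0)=1, D(1)=0.
Building up: D(2)=1, D(3)=2, D(4)=9, D(5)=44, D(6)=265, D(7)=1854, D(8)=14833.
Total arrangements: 8! = 40320.
Probability = D(8)/8! = 2119/5760.

Final answer: D(8)/8! = 14833/40320 = 0.367882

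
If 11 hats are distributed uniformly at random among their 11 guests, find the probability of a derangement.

Use the recurrence D(n) = (n-1)(D(n-1) + D(n-2)) with D(0)=1, D(1)=0.
Building up: D(2)=1, D(3)=2, D(4)=9, D(5)=44, D(6)=265, D(7)=1854, D(8)=14833, D(9)=133496, D(10)=1334961, D(11)=14684570.
Total arrangements: 11! = 39916800.
Probability = D(11)/11! = 1468457/3991680.

Final answer: D(11)/11! = 14684570/39916800 = 0.367879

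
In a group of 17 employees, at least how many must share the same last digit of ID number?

There are 10 possible values for last digit of ID number. With 17 employees and 10 categories, by pigeonhole: ceiling(17/10).

Final answer: 2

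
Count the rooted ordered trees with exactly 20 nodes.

The structures are counted by the Catalan number C_n. Here n = 20 - 1 = 19.
C_n = C(2n,n) - C(2n,n+1), so C_{19} = C(38,19) - C(38,20) = 35345263800 - 33578000610.

Final answer: C_{19} = 1767263190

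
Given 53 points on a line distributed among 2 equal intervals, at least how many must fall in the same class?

By pigeonhole with 53 objects and 2 categories: ceiling(53/2).

Final answer: 27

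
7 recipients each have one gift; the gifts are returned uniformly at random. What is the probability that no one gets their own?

D(n) = (n-1)(D(n-1) + D(n-2)), D(0)=1, D(1)=0.
Building up: D(2)=1, D(3)=2, D(4)=9, D(5)=44, D(6)=265, D(7)=1854.
Total arrangements: 7! = 5040.
Probability = D(7)/7! = 103/280.

Final answer: D(7)/7! = 1854/5040 = 0.367857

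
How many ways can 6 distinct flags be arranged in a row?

The number of ways to arrange 6 distinct objects is 6!.

Final answer: 6! = 720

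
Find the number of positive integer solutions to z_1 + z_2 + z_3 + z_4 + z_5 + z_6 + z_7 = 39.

Substitute z'_i = z_i - 1 (so z'_i >= 0). Then sum z'_i = 39 - 7 = 32.
Stars and bars: C(32+7-1, 7-1) = C(38,6).

Final answer: C(38,6) = 2760681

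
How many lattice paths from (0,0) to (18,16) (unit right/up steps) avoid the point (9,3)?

Total paths to (18,16): C(34,16) = 2203961430.
Paths through (9,3): C(12,3) x C(22,13) = 109432400.
Avoiding (9,3): 2203961430 - 109432400.

Final answer: 2094529030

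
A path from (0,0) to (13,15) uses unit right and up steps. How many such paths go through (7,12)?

Paths (0,0)->(7,12): C(19,12) = 50388.
Paths (7,12)->(13,15): C(9,3) = 84.
By multiplication principle: 50388 x 84.

Final answer: 4232592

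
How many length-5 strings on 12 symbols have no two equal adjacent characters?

First character: 12 choices. Each subsequent: 11 choices (must differ from the previous one).
Total: 12 x 11^4.

Final answer: 12 x 11^{4} = 175692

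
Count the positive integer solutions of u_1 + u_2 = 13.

Substitute u'_i = u_i - 1 (so u'_i >= 0). Then sum u'_i = 13 - 2 = 11.
Stars and bars: C(11+2-1, 2-1) = C(12,1).

Final answer: C(12,1) = 12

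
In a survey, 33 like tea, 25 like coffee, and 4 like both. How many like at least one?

|A union B| = |A| + |B| - |A intersect B| = 33 + 25 - 4.

Final answer: 54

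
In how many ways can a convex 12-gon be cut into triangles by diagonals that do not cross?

This is counted by the nth Catalan number C_n. Here n = 12 - 2 = 10.
Using C_0 = 1 and C_(k+1) = C_k x 2(2k+1)/(k+2), build up term by term: C_1=1, C_2=2, C_3=5, C_4=14, C_5=42, C_6=132, C_7=429, C_8=1430, C_9=4862, C_10=16796.

Final answer: C_{10} = 16796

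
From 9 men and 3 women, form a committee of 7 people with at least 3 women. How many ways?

Sum over valid woman counts:
C(3,3)C(9,4).

Final answer: 126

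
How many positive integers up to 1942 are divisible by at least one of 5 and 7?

Multiples of 5: 388. Multiples of 7: 277. Of both (lcm=35): 55.
By inclusion-exclusion: 388 + 277 - 55.

Final answer: 610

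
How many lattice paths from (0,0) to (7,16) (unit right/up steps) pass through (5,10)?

Paths (0,0)->(5,10): C(15,10) = 3003.
Paths (5,10)->(7,16): C(8,6) = 28.
By multiplication principle: 3003 x 28.

Final answer: 84084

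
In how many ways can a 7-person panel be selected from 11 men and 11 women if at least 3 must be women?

Sum over valid woman counts:
C(11,3)C(11,4) = 54450
C(11,4)C(11,3) = 54450
C(11,5)C(11,2) = 25410
C(11,6)C(11,1) = 5082
C(11,7)C(11,0) = 330
Total: 54450 + 54450 + 25410 + 5082 + 330.

Final answer: 139722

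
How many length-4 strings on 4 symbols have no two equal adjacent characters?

Let g(n) count such strings. g(1) = 4, and each valid string of length n-1 extends in 3 ways (any symbol but the last), so g(n) = 3 g(n-1).
Total: g(4) = 4 x 3^3.

Final answer: 4 x 3^{3} = 108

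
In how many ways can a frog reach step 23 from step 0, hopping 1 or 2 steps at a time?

Condition on the final move: it is a 1-step (f(n-1) ways to get there) or a 2-step (f(n-2) ways), so f(n) = f(n-1) + f(n-2), with f(1)=1, f(2)=2.
Computing successive values: f(1)=1, f(2)=2, f(3)=3, f(4)=5, f(5)=8, f(6)=13, f(7)=21, f(8)=34, f(9)=55, f(10)=89, f(11)=144, f(12)=233, f(13)=377, f(14)=610, f(15)=987, f(16)=1597, f(17)=2584, f(18)=4181, f(19)=6765, f(20)=10946, f(21)=17711, f(22)=28657, f(23)=46368.

Final answer: 46368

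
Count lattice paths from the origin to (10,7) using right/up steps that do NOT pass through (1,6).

Total paths to (10,7): C(17,7) = 19448.
Paths through (1,6): C(7,6) x C(10,1) = 70.
Avoiding (1,6): 19448 - 70.

Final answer: 19378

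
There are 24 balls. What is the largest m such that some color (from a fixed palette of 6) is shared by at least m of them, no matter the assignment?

There are 6 possible values for color (from a fixed palette of 6). With 24 balls and 6 categories, by pigeonhole: ceiling(24/6).

Final answer: 4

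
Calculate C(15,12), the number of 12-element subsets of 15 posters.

C(15,12) = 15!/(12! x 3!).

Final answer: \binom{15}{12} = 455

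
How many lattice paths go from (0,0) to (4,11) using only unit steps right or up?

Each path has 4 right steps and 11 up steps in some order (15 steps total).
Choose which 11 of the 15 steps are up: C(15,11).

Final answer: C(15,11) = 1365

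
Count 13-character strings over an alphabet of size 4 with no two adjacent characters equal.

Let g(n) count such strings. g(1) = 4, and each valid string of length n-1 extends in 3 ways (any symbol but the last), so g(n) = 3 g(n-1).
Total: g(13) = 4 x 3^12.

Final answer: 4 x 3^{12} = 2125764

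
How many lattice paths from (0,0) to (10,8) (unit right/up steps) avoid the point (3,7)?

Total paths to (10,8): C(18,8) = 43758.
Paths through (3,7): C(10,7) x C(8,1) = 960.
Avoiding (3,7): 43758 - 960.

Final answer: 42798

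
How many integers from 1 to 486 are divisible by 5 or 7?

Multiples of 5: 97. Multiples of 7: 69. Of both (lcm=35): 13.
By inclusion-exclusion: 97 + 69 - 13.

Final answer: 153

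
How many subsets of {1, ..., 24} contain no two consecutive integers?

Condition on whether n belongs to the subset: if not, any valid subset of {1, ..., n-1} works (a(n-1)); if so, n-1 is excluded and the rest is a valid subset of {1, ..., n-2} (a(n-2)). Hence a(n) = a(n-1) + a(n-2), a(1)=2, a(2)=3.
Iterating the recurrence: a(1)=2, a(2)=3, a(3)=5, a(4)=8, a(5)=13, a(6)=21, a(7)=34, a(8)=55, a(9)=89, a(10)=144, a(11)=233, a(12)=377, a(13)=610, a(14)=987, a(15)=1597, a(16)=2584, a(17)=4181, a(18)=6765, a(19)=10946, a(20)=17711, a(21)=28657, a(22)=46368, a(23)=75025, a(24)=121393.

Final answer: 121393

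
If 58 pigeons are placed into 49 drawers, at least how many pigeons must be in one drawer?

By the pigeonhole principle: ceiling(58/49).

Final answer: 2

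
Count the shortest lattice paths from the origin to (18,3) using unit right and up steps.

Each path has 18 right steps and 3 up steps in some order (21 steps total).
Choose which 3 of the 21 steps are up: C(21,3).

Final answer: C(21,3) = 1330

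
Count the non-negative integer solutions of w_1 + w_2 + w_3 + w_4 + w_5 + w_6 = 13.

Stars and bars with 13 stars and 5 bars:
C(13+6-1, 6-1) = C(18,5).

Final answer: C(18,5) = 8568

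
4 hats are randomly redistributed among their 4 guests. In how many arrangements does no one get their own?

D(n) = (n-1)(D(n-1) + D(n-2)), D(0)=1, D(1)=0.
D(2) = 1 x (0 + 1) = 1
D(3) = 2 x (1 + 0) = 2
D(4) = 3 x (D(3) + D(2)) = 3 x (2 + 1)

Final answer: D(4) = 9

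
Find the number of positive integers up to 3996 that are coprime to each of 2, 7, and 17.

|div by 2|=1998, |div by 7|=570, |div by 17|=235.
|div by 2&7|=285, |div by 2&17|=117, |div by 7&17|=33, |div by all|=16.
By inclusion-exclusion, divisible by at least one: 1998+570+235-285-117-33+16 = 2384.
Not divisible by any: 3996 - 2384.

Final answer: 1612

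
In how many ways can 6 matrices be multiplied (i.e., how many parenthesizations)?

This is a standard Catalan-number count: the answer is C_n. Here n = 6 - 1 = 5.
Using C_0 = 1 and C_(k+1) = C_k x 2(2k+1)/(k+2), build up term by term: C_1=1, C_2=2, C_3=5, C_4=14, C_5=42.

Final answer: C_{5} = 42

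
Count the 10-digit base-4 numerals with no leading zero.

Leading digit: 3 options (nonzero). Other 9 digit(s): 4 options each.
Total: 3 x 4^9.

Final answer: 786432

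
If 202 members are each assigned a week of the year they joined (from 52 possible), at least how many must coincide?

There are 52 possible values for week of the year they joined. With 202 members and 52 categories, by pigeonhole: ceiling(202/52).

Final answer: 4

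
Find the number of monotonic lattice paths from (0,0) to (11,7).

Each path has 11 right steps and 7 up steps in some order (18 steps total).
Choose which 7 of the 18 steps are up: C(18,7).

Final answer: C(18,7) = 31824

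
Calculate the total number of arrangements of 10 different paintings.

The number of ways to arrange 10 distinct objects is 10!.

Final answer: 10! = 3628800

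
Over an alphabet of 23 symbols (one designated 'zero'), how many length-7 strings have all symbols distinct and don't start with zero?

The leading digit has 22 choices (anything but zero); the next has 22 (anything but the first), then 21, and so on, one fewer each time.
Total: 22 x 22 x 21 x 20 x 19 x 18 x 17.

Final answer: 1181869920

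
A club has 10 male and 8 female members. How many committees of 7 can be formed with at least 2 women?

Sum over valid woman counts:
C(8,2)C(10,5) = 7056
C(8,3)C(10,4) = 11760
C(8,4)C(10,3) = 8400
C(8,5)C(10,2) = 2520
C(8,6)C(10,1) = 280
C(8,7)C(10,0) = 8
Total: 7056 + 11760 + 8400 + 2520 + 280 + 8.

Final answer: 30024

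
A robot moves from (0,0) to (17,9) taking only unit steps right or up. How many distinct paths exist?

Each path has 17 right steps and 9 up steps in some order (26 steps total).
Choose which 9 of the 26 steps are up: C(26,9).

Final answer: C(26,9) = 3124550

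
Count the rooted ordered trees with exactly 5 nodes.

This is a standard Catalan-number count: the answer is C_n. Here n = 5 - 1 = 4.
C_n = (2n)!/(n!(n+1)!), so C_{4} = 8!/(4! x 5!) = C(8,4)/5 = 70/5.

Final answer: C_{4} = 14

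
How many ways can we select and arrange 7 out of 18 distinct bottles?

P(18,7) = 18!/(18-7)! = 18!/11!.

Final answer: P(18,7) = 160392960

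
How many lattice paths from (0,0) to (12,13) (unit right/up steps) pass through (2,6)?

Paths (0,0)->(2,6): C(8,6) = 28.
Paths (2,6)->(12,13): C(17,7) = 19448.
By multiplication principle: 28 x 19448.

Final answer: 544544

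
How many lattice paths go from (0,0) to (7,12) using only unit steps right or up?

Each path has 7 right steps and 12 up steps in some order (19 steps total).
Choose which 12 of the 19 steps are up: C(19,12).

Final answer: C(19,12) = 50388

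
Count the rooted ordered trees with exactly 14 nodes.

This is a standard Catalan-number count: the answer is C_n. Here n = 14 - 1 = 13.
C_n = (2n)!/(n!(n+1)!), so C_{13} = 26!/(13! x 14!) = C(26,13)/14 = 10400600/14.

Final answer: C_{13} = 742900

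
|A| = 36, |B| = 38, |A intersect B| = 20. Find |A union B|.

|A union B| = |A| + |B| - |A intersect B| = 36 + 38 - 20.

Final answer: 54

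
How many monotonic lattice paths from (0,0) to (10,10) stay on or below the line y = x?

Total monotonic paths to (10,10): C(20,10) = 184756.
A path is bad iff it touches y = x + 1; reflecting its initial segment maps bad paths bijectively onto all paths to (9,11), of which there are C(20,11) = 167960.
Valid Dyck paths: 184756 - 167960.
(This is the Catalan number C_{10}.)

Final answer: C_{10} = 16796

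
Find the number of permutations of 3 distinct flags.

The number of ways to arrange 3 distinct objects is 3!.

Final answer: 3! = 6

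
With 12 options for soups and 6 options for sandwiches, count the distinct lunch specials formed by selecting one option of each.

By the multiplication principle: 12 x 6.

Final answer: 72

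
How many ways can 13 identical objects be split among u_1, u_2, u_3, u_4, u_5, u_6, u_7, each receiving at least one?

Substitute u'_i = u_i - 1 (so u'_i >= 0). Then sum u'_i = 13 - 7 = 6.
Stars and bars: C(6+7-1, 7-1) = C(12,6).

Final answer: C(12,6) = 924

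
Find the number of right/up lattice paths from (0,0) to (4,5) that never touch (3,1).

Total paths to (4,5): C(9,5) = 126.
Paths through (3,1): C(4,1) x C(5,4) = 20.
Avoiding (3,1): 126 - 20.

Final answer: 106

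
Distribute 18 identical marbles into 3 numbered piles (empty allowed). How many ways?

Stars and bars: C(n+k-1, k-1) = C(20,2).

Final answer: C(20,2) = 190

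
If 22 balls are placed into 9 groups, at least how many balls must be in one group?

By the pigeonhole principle: ceiling(22/9).

Final answer: 3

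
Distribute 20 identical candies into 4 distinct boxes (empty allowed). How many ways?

Stars and bars: C(n+k-1, k-1) = C(23,3).

Final answer: C(23,3) = 1771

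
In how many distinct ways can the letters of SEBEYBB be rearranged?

Letters (B:3, E:2, S:1, Y:1). Total letters: 7.
Permutations = 7!/(3! x 2!).

Final answer: 420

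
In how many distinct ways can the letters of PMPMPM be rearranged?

Letters (M:3, P:3). Total letters: 6.
Permutations = 6!/(3! x 3!).

Final answer: 20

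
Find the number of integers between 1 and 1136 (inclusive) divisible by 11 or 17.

Multiples of 11: 103. Multiples of 17: 66. Of both (lcm=187): 6.
By inclusion-exclusion: 103 + 66 - 6.

Final answer: 163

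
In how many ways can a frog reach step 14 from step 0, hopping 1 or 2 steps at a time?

Condition on the final move: it is a 1-step (f(n-1) ways to get there) or a 2-step (f(n-2) ways), so f(n) = f(n-1) + f(n-2), with f(1)=1, f(2)=2.
Computing successive values: f(1)=1, f(2)=2, f(3)=3, f(4)=5, f(5)=8, f(6)=13, f(7)=21, f(8)=34, f(9)=55, f(10)=89, f(11)=144, f(12)=233, f(13)=377, f(14)=610.

Final answer: 610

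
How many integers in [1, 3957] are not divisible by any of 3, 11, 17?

|div by 3|=1319, |div by 11|=359, |div by 17|=232.
|div by 3&11|=119, |div by 3&17|=77, |div by 11&17|=21, |div by all|=7.
By inclusion-exclusion, divisible by at least one: 1319+359+232-119-77-21+7 = 1700.
Not divisible by any: 3957 - 1700.

Final answer: 2257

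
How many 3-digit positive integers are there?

The leading digit cannot be 0 (9 options); the other 2 digits can be anything (10 options each).
Total: 9 x 10^2.

Final answer: 900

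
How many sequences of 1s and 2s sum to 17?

Condition on the final move: it is a 1-step (f(n-1) ways to get there) or a 2-step (f(n-2) ways), so f(n) = f(n-1) + f(n-2), with f(1)=1, f(2)=2.
Building up term by term: f(1)=1, f(2)=2, f(3)=3, f(4)=5, f(5)=8, f(6)=13, f(7)=21, f(8)=34, f(9)=55, f(10)=89, f(11)=144, f(12)=233, f(13)=377, f(14)=610, f(15)=987, f(16)=1597, f(17)=2584.

Final answer: 2584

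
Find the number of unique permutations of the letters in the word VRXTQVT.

Letters (Q:1, R:1, T:2, V:2, X:1). Total letters: 7.
Permutations = 7!/(2! x 2!).

Final answer: 1260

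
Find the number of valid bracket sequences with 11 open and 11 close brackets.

The structures are counted by the Catalan number C_n. Here n = 11 (pairs).
C_n = C(2n,n) - C(2n,n+1), so C_{11} = C(22,11) - C(22,12) = 705432 - 646646.

Final answer: C_{11} = 58786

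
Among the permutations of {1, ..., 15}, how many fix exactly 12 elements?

Choose which 12 elements are fixed: C(15,12) = 455.
Derange the remaining 3 using D(j) = (j-1)(D(j-1) + D(j-2)), D(0)=1, D(1)=0: D(2)=1, D(3)=2.
Total: 455 x 2.

Final answer: C(15,12) D(3) = 910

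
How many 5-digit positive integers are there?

First digit: 9 choices (1-9). Each of the remaining 4 digits: 10 choices.
Total: 9 x 10^4.

Final answer: 90000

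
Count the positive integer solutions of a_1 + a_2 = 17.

Substitute a'_i = a_i - 1 (so a'_i >= 0). Then sum a'_i = 17 - 2 = 15.
Stars and bars: C(15+2-1, 2-1) = C(16,1).

Final answer: C(16,1) = 16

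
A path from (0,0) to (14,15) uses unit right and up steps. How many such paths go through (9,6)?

Paths (0,0)->(9,6): C(15,6) = 5005.
Paths (9,6)->(14,15): C(14,9) = 2002.
By multiplication principle: 5005 x 2002.

Final answer: 10020010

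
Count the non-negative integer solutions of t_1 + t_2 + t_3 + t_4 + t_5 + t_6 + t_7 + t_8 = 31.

Stars and bars with 31 stars and 7 bars:
C(31+8-1, 8-1) = C(38,7).

Final answer: C(38,7) = 12620256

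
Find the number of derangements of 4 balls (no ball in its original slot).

Use the recurrence D(n) = (n-1)(D(n-1) + D(n-2)) with D(0)=1, D(1)=0.
D(2) = 1 x (0 + 1) = 1
D(3) = 2 x (1 + 0) = 2
D(4) = 3 x (D(3) + D(2)) = 3 x (2 + 1)

Final answer: D(4) = 9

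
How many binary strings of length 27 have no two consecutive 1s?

Let a(n) count valid strings. If the last bit is 0 the prefix is any valid string of length n-1; if it is 1 the string must end in 01 with a valid prefix of length n-2. So a(n) = a(n-1) + a(n-2), a(1)=2, a(2)=3.
Building up term by term: a(1)=2, a(2)=3, a(3)=5, a(4)=8, a(5)=13, a(6)=21, a(7)=34, a(8)=55, a(9)=89, a(10)=144, a(11)=233, a(12)=377, a(13)=610, a(14)=987, a(15)=1597, a(16)=2584, a(17)=4181, a(18)=6765, a(19)=10946, a(20)=17711, a(21)=28657, a(22)=46368, a(23)=75025, a(24)=121393, a(25)=196418, a(26)=317811, a(27)=514229.

Final answer: 514229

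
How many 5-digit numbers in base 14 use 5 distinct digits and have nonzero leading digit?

The leading digit has 13 choices (anything but zero); the next has 13 (anything but the first), then 12, and so on, one fewer each time.
Total: 13 x 13 x 12 x 11 x 10.

Final answer: 223080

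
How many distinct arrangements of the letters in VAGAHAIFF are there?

Letters (A:3, F:2, G:1, H:1, I:1, V:1). Total letters: 9.
Permutations = 9!/(3! x 2!).

Final answer: 30240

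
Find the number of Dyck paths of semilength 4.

Total monotonic paths to (4,4): C(8,4) = 70.
Paths that cross above y=x (reflection bijection): C(8,5) = 56.
Valid Dyck paths: 70 - 56.
(Equivalently, C_{4} = C(8,4)/5 = 70/5.)

Final answer: C_{4} = 14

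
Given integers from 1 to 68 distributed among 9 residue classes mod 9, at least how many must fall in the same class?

By pigeonhole with 68 objects and 9 categories: ceiling(68/9).

Final answer: 8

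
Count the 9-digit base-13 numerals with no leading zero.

Leading digit: 12 options (nonzero). Other 8 digit(s): 13 options each.
Total: 12 x 13^8.

Final answer: 9788768652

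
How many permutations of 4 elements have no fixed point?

Use the recurrence D(n) = (n-1)(D(n-1) + D(n-2)) with D(0)=1, D(1)=0.
D(2) = 1 x (0 + 1) = 1
D(3) = 2 x (1 + 0) = 2
D(4) = 3 x (D(3) + D(2)) = 3 x (2 + 1)

Final answer: D(4) = 9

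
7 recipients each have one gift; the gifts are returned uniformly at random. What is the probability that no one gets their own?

Derangements satisfy D(n) = (n-1)(D(n-1) + D(n-2)), starting from D(0)=1, D(1)=0.
Building up: D(2)=1, D(3)=2, D(4)=9, D(5)=44, D(6)=265, D(7)=1854.
Total arrangements: 7! = 5040.
Probability = D(7)/7! = 103/280.

Final answer: D(7)/7! = 1854/5040 = 0.367857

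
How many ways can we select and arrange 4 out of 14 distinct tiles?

P(14,4) = 14!/(14-4)! = 14!/10!.

Final answer: P(14,4) = 24024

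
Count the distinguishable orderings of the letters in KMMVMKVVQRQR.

Letters (K:2, M:3, Q:2, R:2, V:3). Total letters: 12.
Permutations = 12!/(3! x 3! x 2! x 2! x 2!).

Final answer: 1663200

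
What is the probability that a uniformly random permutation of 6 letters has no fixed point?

Use the recurrence D(n) = (n-1)(D(n-1) + D(n-2)) with D(0)=1, D(1)=0.
Building up: D(2)=1, D(3)=2, D(4)=9, D(5)=44, D(6)=265.
Total arrangements: 6! = 720.
Probability = D(6)/6! = 53/144.

Final answer: D(6)/6! = 265/720 = 0.368056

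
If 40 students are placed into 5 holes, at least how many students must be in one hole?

By the pigeonhole principle: ceiling(40/5).

Final answer: 8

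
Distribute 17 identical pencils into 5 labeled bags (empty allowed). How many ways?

Stars and bars: C(n+k-1, k-1) = C(21,4).

Final answer: C(21,4) = 5985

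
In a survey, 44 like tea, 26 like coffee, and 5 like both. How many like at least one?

|A union B| = |A| + |B| - |A intersect B| = 44 + 26 - 5.

Final answer: 65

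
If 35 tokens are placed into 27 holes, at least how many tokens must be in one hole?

By the pigeonhole principle: ceiling(35/27).

Final answer: 2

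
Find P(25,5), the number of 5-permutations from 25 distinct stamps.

P(25,5) = 25!/(25-5)! = 25!/20!.

Final answer: P(25,5) = 6375600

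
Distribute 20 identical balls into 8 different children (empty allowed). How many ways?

Stars and bars: C(n+k-1, k-1) = C(27,7).

Final answer: C(27,7) = 888030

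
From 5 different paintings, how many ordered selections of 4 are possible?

P(5,4) = 5!/(5-4)! = 5!/1!.

Final answer: P(5,4) = 120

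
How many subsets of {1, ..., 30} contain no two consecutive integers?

Let a(n) count such subsets of {1, ..., n}. Either n is excluded (a(n-1) ways) or n is included, forcing n-1 out (a(n-2) ways), so a(n) = a(n-1) + a(n-2) with a(1)=2, a(2)=3.
Computing successive values: a(1)=2, a(2)=3, a(3)=5, a(4)=8, a(5)=13, a(6)=21, a(7)=34, a(8)=55, a(9)=89, a(10)=144, a(11)=233, a(12)=377, a(13)=610, a(14)=987, a(15)=1597, a(16)=2584, a(17)=4181, a(18)=6765, a(19)=10946, a(20)=17711, a(21)=28657, a(22)=46368, a(23)=75025, a(24)=121393, a(25)=196418, a(26)=317811, a(27)=514229, a(28)=832040, a(29)=1346269, a(30)=2178309.

Final answer: 2178309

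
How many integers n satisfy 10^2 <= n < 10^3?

The leading digit cannot be 0 (9 options); the other 2 digits can be anything (10 options each).
Total: 9 x 10^2.

Final answer: 900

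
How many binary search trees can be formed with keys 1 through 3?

This is counted by the nth Catalan number C_n. Here n = 3.
C_n = C(2n,n)/(n+1), so C_{3} = C(6,3)/4 = 20/4.

Final answer: C_{3} = 5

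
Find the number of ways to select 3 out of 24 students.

C(24,3) = 24!/(3! x (24-3)!).

Final answer: C(24,3) = 2024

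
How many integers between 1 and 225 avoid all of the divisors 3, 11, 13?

|div by 3|=75, |div by 11|=20, |div by 13|=17.
|div by 3&11|=6, |div by 3&13|=5, |div by 11&13|=1, |div by all|=0.
By inclusion-exclusion, divisible by at least one: 75+20+17-6-5-1+0 = 100.
Not divisible by any: 225 - 100.

Final answer: 125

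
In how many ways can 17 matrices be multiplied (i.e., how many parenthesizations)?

The structures are counted by the Catalan number C_n. Here n = 17 - 1 = 16.
C_n = C(2n,n) - C(2n,n+1), so C_{16} = C(32,16) - C(32,17) = 601080390 - 565722720.

Final answer: C_{16} = 35357670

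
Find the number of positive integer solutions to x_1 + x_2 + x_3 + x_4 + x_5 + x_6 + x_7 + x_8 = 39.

Substitute x'_i = x_i - 1 (so x'_i >= 0). Then sum x'_i = 39 - 8 = 31.
Stars and bars: C(31+8-1, 8-1) = C(38,7).

Final answer: C(38,7) = 12620256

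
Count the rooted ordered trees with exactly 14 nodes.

The structures are counted by the Catalan number C_n. Here n = 14 - 1 = 13.
C_n = C(2n,n)/(n+1), so C_{13} = C(26,13)/14 = 10400600/14.

Final answer: C_{13} = 742900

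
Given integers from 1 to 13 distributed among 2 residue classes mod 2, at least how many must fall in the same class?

By pigeonhole with 13 objects and 2 categories: ceiling(13/2).

Final answer: 7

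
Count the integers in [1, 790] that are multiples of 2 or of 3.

Multiples of 2: 395. Multiples of 3: 263. Of both (lcm=6): 131.
By inclusion-exclusion: 395 + 263 - 131.

Final answer: 527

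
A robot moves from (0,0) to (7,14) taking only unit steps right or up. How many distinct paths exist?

Each path has 7 right steps and 14 up steps in some order (21 steps total).
Choose which 14 of the 21 steps are up: C(21,14).

Final answer: C(21,14) = 116280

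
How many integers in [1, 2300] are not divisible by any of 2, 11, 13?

|div by 2|=1150, |div by 11|=209, |div by 13|=176.
|div by 2&11|=104, |div by 2&13|=88, |div by 11&13|=16, |div by all|=8.
By inclusion-exclusion, divisible by at least one: 1150+209+176-104-88-16+8 = 1335.
Not divisible by any: 2300 - 1335.

Final answer: 965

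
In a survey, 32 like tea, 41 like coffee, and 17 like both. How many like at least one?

|A union B| = |A| + |B| - |A intersect B| = 32 + 41 - 17.

Final answer: 56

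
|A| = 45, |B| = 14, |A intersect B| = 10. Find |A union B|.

|A union B| = |A| + |B| - |A intersect B| = 45 + 14 - 10.

Final answer: 49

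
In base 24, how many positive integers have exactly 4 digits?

In base 24, the leading digit has 23 choices (1..23); each of the remaining 3 digits has 24 choices.
Total: 23 x 24^3.

Final answer: 317952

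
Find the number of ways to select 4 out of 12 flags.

C(12,4) = 12!/(4! x 8!).

Final answer: \binom{12}{4} = 495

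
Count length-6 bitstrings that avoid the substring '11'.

Classify by the final bit: ...0 gives a(n-1) strings, ...01 gives a(n-2) strings. Thus a(n) = a(n-1) + a(n-2) with a(1)=2, a(2)=3.
Building up term by term: a(1)=2, a(2)=3, a(3)=5, a(4)=8, a(5)=13, a(6)=21.

Final answer: 21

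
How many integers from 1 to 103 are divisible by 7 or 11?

Multiples of 7: 14. Multiples of 11: 9. Of both (lcm=77): 1.
By inclusion-exclusion: 14 + 9 - 1.

Final answer: 22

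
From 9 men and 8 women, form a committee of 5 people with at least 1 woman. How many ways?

Sum over valid woman counts:
C(8,1)C(9,4) = 1008
C(8,2)C(9,3) = 2352
C(8,3)C(9,2) = 2016
C(8,4)C(9,1) = 630
C(8,5)C(9,0) = 56
Total: 1008 + 2352 + 2016 + 630 + 56.

Final answer: 6062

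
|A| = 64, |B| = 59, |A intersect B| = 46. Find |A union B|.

|A union B| = |A| + |B| - |A intersect B| = 64 + 59 - 46.

Final answer: 77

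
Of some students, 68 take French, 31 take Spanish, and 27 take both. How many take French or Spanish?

|A union B| = |A| + |B| - |A intersect B| = 68 + 31 - 27.

Final answer: 72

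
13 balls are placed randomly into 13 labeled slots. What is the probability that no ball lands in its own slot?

D(n) = (n-1)(D(n-1) + D(n-2)), D(0)=1, D(1)=0.
Building up: D(2)=1, D(3)=2, D(4)=9, D(5)=44, D(6)=265, D(7)=1854, D(8)=14833, D(9)=133496, D(10)=1334961, D(11)=14684570, D(12)=176214841, D(13)=2290792932.
Total arrangements: 13! = 6227020800.
Probability = D(13)/13! = 63633137/172972800.

Final answer: D(13)/13! = 2290792932/6227020800 = 0.367879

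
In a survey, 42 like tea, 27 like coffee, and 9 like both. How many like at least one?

|A union B| = |A| + |B| - |A intersect B| = 42 + 27 - 9.

Final answer: 60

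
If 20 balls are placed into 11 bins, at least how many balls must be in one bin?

By the pigeonhole principle: ceiling(20/11).

Final answer: 2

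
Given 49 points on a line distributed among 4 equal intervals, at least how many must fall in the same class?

By pigeonhole with 49 objects and 4 categories: ceiling(49/4).

Final answer: 13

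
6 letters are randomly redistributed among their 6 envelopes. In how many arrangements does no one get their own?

Derangements satisfy D(n) = (n-1)(D(n-1) + D(n-2)), starting from D(0)=1, D(1)=0.
D(2) = 1 x (0 + 1) = 1
D(3) = 2 x (1 + 0) = 2
D(4) = 3 x (2 + 1) = 9
D(5) = 4 x (9 + 2) = 44
D(6) = 5 x (D(5) + D(4)) = 5 x (44 + 9)

Final answer: D(6) = 265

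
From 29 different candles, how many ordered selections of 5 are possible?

P(29,5) = 29!/(29-5)! = 29!/24!.

Final answer: P(29,5) = 14250600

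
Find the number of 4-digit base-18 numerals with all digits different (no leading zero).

First digit: 17 (nonzero). Second: 17 (not first). Third: 16, etc.
Total: 17 x 17 x 16 x 15.

Final answer: 69360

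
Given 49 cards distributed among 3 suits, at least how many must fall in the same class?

By pigeonhole with 49 objects and 3 categories: ceiling(49/3).

Final answer: 17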